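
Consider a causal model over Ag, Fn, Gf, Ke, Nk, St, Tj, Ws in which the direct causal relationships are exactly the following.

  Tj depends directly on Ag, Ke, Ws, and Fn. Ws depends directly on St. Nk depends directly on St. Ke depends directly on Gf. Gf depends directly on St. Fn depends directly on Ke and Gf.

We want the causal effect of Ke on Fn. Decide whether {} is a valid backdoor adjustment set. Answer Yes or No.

No

Backdoor paths from Ke to Fn (paths whose first edge points into Ke):
  P1: Ke <- Gf <- St -> Ws -> Tj <- Fn
  P2: Ke <- Gf -> Fn
Condition 1 (no descendant of Ke in the set): holds — descendants of Ke are {Fn, Tj}; none are in {}.
Condition 2 (every backdoor path blocked by {}):
  P1: blocked at collider Tj (neither it nor any descendant is in the conditioning set).
  P2: open — no interior node is in the conditioning set.
{} does not satisfy the backdoor criterion.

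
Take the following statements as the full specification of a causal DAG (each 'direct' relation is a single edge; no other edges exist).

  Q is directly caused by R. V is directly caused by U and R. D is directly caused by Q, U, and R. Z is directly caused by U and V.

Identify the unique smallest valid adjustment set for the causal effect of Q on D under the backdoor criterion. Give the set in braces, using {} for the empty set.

{R}

Variables eligible for adjustment (non-descendants of Q, excluding Q and D): {R, U, V, Z}.
Backdoor paths from Q to D:
  P1: Q <- R -> V <- U -> D
  P2: Q <- R -> V -> Z <- U -> D
  P3: Q <- R -> D
The empty set is not sufficient: P3 (Q <- R -> D) has no collider blocking it and no conditioned non-collider, so it is open.
Try {R}:
  P1: blocked at fork node R ∈ conditioning set.
  P2: blocked at fork node R ∈ conditioning set.
  P3: blocked at fork node R ∈ conditioning set.
{R} contains no descendant of Q and blocks every backdoor path.
No other singleton works — e.g. {U} leaves P3 open — so {R} is the unique smallest valid adjustment set.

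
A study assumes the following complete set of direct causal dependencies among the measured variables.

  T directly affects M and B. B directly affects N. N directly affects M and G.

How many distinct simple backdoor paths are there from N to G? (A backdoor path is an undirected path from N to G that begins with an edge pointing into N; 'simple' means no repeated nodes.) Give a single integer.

0

A backdoor path from N to G is any simple undirected path whose first edge points into N (i.e. leaves N via a parent).
Parents of N: {B}.
No simple path from any parent of N reaches G without revisiting N, so there are no backdoor paths.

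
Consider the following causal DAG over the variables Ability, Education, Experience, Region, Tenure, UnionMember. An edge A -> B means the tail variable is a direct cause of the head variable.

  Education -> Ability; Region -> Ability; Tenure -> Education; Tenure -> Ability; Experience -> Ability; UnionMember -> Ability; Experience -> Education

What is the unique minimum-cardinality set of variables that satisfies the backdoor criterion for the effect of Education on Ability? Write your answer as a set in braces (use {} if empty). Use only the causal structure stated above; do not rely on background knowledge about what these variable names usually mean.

{Experience, Tenure}

Variables eligible for adjustment (non-descendants of Education, excluding Education and Ability): {Experience, Region, Tenure, UnionMember}.
Backdoor paths from Education to Ability:
  P1: Education <- Tenure -> Ability
  P2: Education <- Experience -> Ability
The empty set is not sufficient: P1 (Education <- Tenure -> Ability) has no collider blocking it and no conditioned non-collider, so it is open.
Try {Experience, Tenure}:
  P1: blocked at fork node Tenure ∈ conditioning set.
  P2: blocked at fork node Experience ∈ conditioning set.
{Experience, Tenure} contains no descendant of Education and blocks every backdoor path.
Every element of {Experience, Tenure} is needed (dropping Experience leaves P2 open; dropping Tenure leaves P1 open), so no proper subset is valid.
Among all size-2 subsets of the eligible variables, only {Experience, Tenure} blocks every backdoor path, so it is the unique smallest valid adjustment set.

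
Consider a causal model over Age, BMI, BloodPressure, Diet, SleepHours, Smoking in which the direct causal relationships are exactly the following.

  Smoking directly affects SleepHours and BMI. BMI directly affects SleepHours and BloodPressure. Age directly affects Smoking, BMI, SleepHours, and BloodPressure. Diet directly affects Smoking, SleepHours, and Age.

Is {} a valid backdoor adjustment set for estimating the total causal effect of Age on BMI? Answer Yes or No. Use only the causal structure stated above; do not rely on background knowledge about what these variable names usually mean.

Backdoor paths from Age to BMI (paths whose first edge points into Age):
  P1: Age <- Diet -> Smoking -> BMI
  P2: Age <- Diet -> Smoking -> SleepHours <- BMI
  P3: Age <- Diet -> SleepHours <- Smoking -> BMI
  P4: Age <- Diet -> SleepHours <- BMI
Condition 1 (no descendant of Age in the set): holds — descendants of Age are {BMI, BloodPressure, SleepHours, Smoking}; none are in {}.
Condition 2 (every backdoor path blocked by {}):
  P1: open — no interior node is in the conditioning set.
  P2: blocked at collider SleepHours (neither it nor any descendant is in the conditioning set).
  P3: blocked at collider SleepHours (neither it nor any descendant is in the conditioning set).
  P4: blocked at collider SleepHours (neither it nor any descendant is in the conditioning set).
{} does not satisfy the backdoor criterion.

No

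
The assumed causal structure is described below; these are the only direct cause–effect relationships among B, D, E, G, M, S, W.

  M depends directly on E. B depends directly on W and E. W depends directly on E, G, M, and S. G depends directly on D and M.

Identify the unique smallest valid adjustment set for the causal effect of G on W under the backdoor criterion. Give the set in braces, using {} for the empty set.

{M}

Variables eligible for adjustment (non-descendants of G, excluding G and W): {D, E, M, S}.
Backdoor paths from G to W:
  P1: G <- M <- E -> W
  P2: G <- M <- E -> B <- W
  P3: G <- M -> W
The empty set is not sufficient: P1 (G <- M <- E -> W) has no collider blocking it and no conditioned non-collider, so it is open.
Try {M}:
  P1: blocked at chain node M ∈ conditioning set.
  P2: blocked at chain node M ∈ conditioning set.
  P3: blocked at fork node M ∈ conditioning set.
{M} contains no descendant of G and blocks every backdoor path.
No other singleton works — e.g. {E} leaves P3 open — so {M} is the unique smallest valid adjustment set.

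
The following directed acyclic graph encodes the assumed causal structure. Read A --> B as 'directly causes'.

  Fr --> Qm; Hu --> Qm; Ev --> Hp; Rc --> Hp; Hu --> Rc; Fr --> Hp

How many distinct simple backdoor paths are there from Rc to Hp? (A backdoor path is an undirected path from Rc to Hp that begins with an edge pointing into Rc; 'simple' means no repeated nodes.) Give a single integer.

A backdoor path from Rc to Hp is any simple undirected path whose first edge points into Rc (i.e. leaves Rc via a parent).
Parents of Rc: {Hu}.
Enumerating:
  P1: Rc <- Hu -> Qm <- Fr -> Hp
That exhausts the simple backdoor paths. Count: 1.

1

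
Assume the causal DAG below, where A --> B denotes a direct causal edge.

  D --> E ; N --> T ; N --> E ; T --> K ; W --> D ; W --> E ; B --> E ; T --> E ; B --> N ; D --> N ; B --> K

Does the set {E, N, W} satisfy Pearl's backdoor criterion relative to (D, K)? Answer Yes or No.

Backdoor paths from D to K (paths whose first edge points into D):
  P1: D <- W -> E <- B -> N -> T -> K
  P2: D <- W -> E <- B -> K
  P3: D <- W -> E <- N <- B -> K
  P4: D <- W -> E <- N -> T -> K
  P5: D <- W -> E <- T <- N <- B -> K
  P6: D <- W -> E <- T -> K
Condition 1 (no descendant of D in the set): FAILS — E and N are descendants of D.
Condition 2 (every backdoor path blocked by {E, N, W}):
  P1: blocked at fork node W ∈ conditioning set.
  P2: blocked at fork node W ∈ conditioning set.
  P3: blocked at fork node W ∈ conditioning set.
  P4: blocked at fork node W ∈ conditioning set.
  P5: blocked at fork node W ∈ conditioning set.
  P6: blocked at fork node W ∈ conditioning set.
{E, N, W} does not satisfy the backdoor criterion.

No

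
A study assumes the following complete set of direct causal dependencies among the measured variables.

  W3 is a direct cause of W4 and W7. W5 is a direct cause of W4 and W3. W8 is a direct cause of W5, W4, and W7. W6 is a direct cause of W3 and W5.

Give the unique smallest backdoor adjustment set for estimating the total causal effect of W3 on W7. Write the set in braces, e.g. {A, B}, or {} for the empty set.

{W8}

Variables eligible for adjustment (non-descendants of W3, excluding W3 and W7): {W5, W6, W8}.
Backdoor paths from W3 to W7:
  P1: W3 <- W6 -> W5 <- W8 -> W7
  P2: W3 <- W6 -> W5 -> W4 <- W8 -> W7
  P3: W3 <- W5 <- W8 -> W7
  P4: W3 <- W5 -> W4 <- W8 -> W7
The empty set is not sufficient: P3 (W3 <- W5 <- W8 -> W7) has no collider blocking it and no conditioned non-collider, so it is open.
Try {W8}:
  P1: blocked at collider W5 (neither it nor any descendant is in the conditioning set).
  P2: blocked at collider W4 (neither it nor any descendant is in the conditioning set).
  P3: blocked at fork node W8 ∈ conditioning set.
  P4: blocked at collider W4 (neither it nor any descendant is in the conditioning set).
{W8} contains no descendant of W3 and blocks every backdoor path.
No other singleton works — e.g. {W6} leaves P3 open — so {W8} is the unique smallest valid adjustment set.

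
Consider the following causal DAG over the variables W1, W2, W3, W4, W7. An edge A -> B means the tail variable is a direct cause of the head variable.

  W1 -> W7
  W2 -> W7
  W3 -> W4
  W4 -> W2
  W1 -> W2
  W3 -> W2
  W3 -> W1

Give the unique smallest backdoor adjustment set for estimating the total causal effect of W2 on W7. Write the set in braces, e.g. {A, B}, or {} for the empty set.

Variables eligible for adjustment (non-descendants of W2, excluding W2 and W7): {W1, W3, W4}.
Backdoor paths from W2 to W7:
  P1: W2 <- W3 -> W1 -> W7
  P2: W2 <- W1 -> W7
  P3: W2 <- W4 <- W3 -> W1 -> W7
The empty set is not sufficient: P1 (W2 <- W3 -> W1 -> W7) has no collider blocking it and no conditioned non-collider, so it is open.
Try {W1}:
  P1: blocked at chain node W1 ∈ conditioning set.
  P2: blocked at fork node W1 ∈ conditioning set.
  P3: blocked at chain node W1 ∈ conditioning set.
{W1} contains no descendant of W2 and blocks every backdoor path.
No other singleton works — e.g. {W3} leaves P2 open — so {W1} is the unique smallest valid adjustment set.

{W1}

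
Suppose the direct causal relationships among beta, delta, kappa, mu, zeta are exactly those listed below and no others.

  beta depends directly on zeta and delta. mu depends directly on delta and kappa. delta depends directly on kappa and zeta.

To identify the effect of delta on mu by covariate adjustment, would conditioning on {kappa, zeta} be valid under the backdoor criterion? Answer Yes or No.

Yes

Backdoor paths from delta to mu (paths whose first edge points into delta):
  P1: delta <- kappa -> mu
Condition 1 (no descendant of delta in the set): holds — descendants of delta are {beta, mu}; none are in {kappa, zeta}.
Condition 2 (every backdoor path blocked by {kappa, zeta}):
  P1: blocked at fork node kappa ∈ conditioning set.
{kappa, zeta} satisfies the backdoor criterion.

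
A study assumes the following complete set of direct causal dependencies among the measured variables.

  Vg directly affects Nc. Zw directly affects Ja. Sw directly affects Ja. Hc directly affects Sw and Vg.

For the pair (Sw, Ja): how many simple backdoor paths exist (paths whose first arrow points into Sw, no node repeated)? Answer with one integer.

A backdoor path from Sw to Ja is any simple undirected path whose first edge points into Sw (i.e. leaves Sw via a parent).
Parents of Sw: {Hc}.
No simple path from any parent of Sw reaches Ja without revisiting Sw, so there are no backdoor paths.

0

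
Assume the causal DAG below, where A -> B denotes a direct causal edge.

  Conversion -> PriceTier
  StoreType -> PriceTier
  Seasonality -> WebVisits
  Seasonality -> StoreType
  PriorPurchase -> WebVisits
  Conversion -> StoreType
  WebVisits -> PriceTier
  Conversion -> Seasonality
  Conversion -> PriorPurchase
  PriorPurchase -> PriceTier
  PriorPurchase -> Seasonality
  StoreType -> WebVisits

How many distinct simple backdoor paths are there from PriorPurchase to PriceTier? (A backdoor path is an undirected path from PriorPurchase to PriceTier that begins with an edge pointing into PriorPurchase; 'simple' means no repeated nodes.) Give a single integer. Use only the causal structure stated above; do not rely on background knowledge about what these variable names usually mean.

A backdoor path from PriorPurchase to PriceTier is any simple undirected path whose first edge points into PriorPurchase (i.e. leaves PriorPurchase via a parent).
Parents of PriorPurchase: {Conversion}.
Enumerating:
  P1: PriorPurchase <- Conversion -> Seasonality -> StoreType -> WebVisits -> PriceTier
  P2: PriorPurchase <- Conversion -> Seasonality -> StoreType -> PriceTier
  P3: PriorPurchase <- Conversion -> Seasonality -> WebVisits <- StoreType -> PriceTier
  P4: PriorPurchase <- Conversion -> Seasonality -> WebVisits -> PriceTier
  P5: PriorPurchase <- Conversion -> StoreType <- Seasonality -> WebVisits -> PriceTier
  P6: PriorPurchase <- Conversion -> StoreType -> WebVisits -> PriceTier
  P7: PriorPurchase <- Conversion -> StoreType -> PriceTier
  P8: PriorPurchase <- Conversion -> PriceTier
That exhausts the simple backdoor paths. Count: 8.

8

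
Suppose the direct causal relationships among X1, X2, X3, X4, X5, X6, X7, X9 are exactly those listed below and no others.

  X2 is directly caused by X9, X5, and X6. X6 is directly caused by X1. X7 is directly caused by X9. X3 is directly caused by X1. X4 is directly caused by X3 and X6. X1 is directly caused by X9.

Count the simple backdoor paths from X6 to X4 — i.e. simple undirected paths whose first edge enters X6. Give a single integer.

1

A backdoor path from X6 to X4 is any simple undirected path whose first edge points into X6 (i.e. leaves X6 via a parent).
Parents of X6: {X1}.
Enumerating:
  P1: X6 <- X1 -> X3 -> X4
That exhausts the simple backdoor paths. Count: 1.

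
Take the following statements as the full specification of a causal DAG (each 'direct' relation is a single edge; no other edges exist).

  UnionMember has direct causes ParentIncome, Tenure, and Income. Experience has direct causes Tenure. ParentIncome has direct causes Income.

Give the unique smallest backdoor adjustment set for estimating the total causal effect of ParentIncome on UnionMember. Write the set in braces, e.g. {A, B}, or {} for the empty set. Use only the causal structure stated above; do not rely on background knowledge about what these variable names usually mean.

{Income}

Variables eligible for adjustment (non-descendants of ParentIncome, excluding ParentIncome and UnionMember): {Experience, Income, Tenure}.
Backdoor paths from ParentIncome to UnionMember:
  P1: ParentIncome <- Income -> UnionMember
The empty set is not sufficient: P1 (ParentIncome <- Income -> UnionMember) has no collider blocking it and no conditioned non-collider, so it is open.
Try {Income}:
  P1: blocked at fork node Income ∈ conditioning set.
{Income} contains no descendant of ParentIncome and blocks every backdoor path.
No other singleton works — e.g. {Tenure} leaves P1 open — so {Income} is the unique smallest valid adjustment set.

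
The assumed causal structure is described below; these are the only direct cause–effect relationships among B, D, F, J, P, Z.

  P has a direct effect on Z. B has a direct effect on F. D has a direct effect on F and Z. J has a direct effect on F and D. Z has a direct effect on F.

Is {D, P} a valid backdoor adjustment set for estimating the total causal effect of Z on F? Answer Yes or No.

Yes

Backdoor paths from Z to F (paths whose first edge points into Z):
  P1: Z <- D <- J -> F
  P2: Z <- D -> F
Condition 1 (no descendant of Z in the set): holds — descendants of Z are {F}; none are in {D, P}.
Condition 2 (every backdoor path blocked by {D, P}):
  P1: blocked at chain node D ∈ conditioning set.
  P2: blocked at fork node D ∈ conditioning set.
{D, P} satisfies the backdoor criterion.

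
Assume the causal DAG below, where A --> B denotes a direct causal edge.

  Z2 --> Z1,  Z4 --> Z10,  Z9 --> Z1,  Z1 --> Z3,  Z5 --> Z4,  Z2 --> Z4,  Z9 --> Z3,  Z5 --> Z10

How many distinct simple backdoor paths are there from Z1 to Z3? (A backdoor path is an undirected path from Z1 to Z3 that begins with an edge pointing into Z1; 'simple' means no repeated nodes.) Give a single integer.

1

A backdoor path from Z1 to Z3 is any simple undirected path whose first edge points into Z1 (i.e. leaves Z1 via a parent).
Parents of Z1: {Z2, Z9}.
Enumerating:
  P1: Z1 <- Z9 -> Z3
That exhausts the simple backdoor paths. Count: 1.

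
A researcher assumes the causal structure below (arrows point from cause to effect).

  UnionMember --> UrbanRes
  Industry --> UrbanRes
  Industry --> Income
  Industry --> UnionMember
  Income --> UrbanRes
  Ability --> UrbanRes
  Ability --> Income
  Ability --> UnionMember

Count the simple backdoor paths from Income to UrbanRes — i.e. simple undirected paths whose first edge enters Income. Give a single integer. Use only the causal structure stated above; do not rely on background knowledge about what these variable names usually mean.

6

A backdoor path from Income to UrbanRes is any simple undirected path whose first edge points into Income (i.e. leaves Income via a parent).
Parents of Income: {Ability, Industry}.
Enumerating:
  P1: Income <- Ability -> UnionMember <- Industry -> UrbanRes
  P2: Income <- Ability -> UnionMember -> UrbanRes
  P3: Income <- Ability -> UrbanRes
  P4: Income <- Industry -> UnionMember <- Ability -> UrbanRes
  P5: Income <- Industry -> UnionMember -> UrbanRes
  P6: Income <- Industry -> UrbanRes
That exhausts the simple backdoor paths. Count: 6.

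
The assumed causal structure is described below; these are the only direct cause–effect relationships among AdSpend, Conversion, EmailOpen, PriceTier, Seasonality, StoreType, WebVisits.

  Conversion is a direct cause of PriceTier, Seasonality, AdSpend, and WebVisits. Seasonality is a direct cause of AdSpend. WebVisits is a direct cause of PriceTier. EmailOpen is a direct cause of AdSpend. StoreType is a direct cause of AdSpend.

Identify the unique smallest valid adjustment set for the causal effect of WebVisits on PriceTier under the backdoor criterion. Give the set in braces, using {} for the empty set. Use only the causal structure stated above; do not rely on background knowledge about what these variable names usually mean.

Variables eligible for adjustment (non-descendants of WebVisits, excluding WebVisits and PriceTier): {AdSpend, Conversion, EmailOpen, Seasonality, StoreType}.
Backdoor paths from WebVisits to PriceTier:
  P1: WebVisits <- Conversion -> PriceTier
The empty set is not sufficient: P1 (WebVisits <- Conversion -> PriceTier) has no collider blocking it and no conditioned non-collider, so it is open.
Try {Conversion}:
  P1: blocked at fork node Conversion ∈ conditioning set.
{Conversion} contains no descendant of WebVisits and blocks every backdoor path.
No other singleton works — e.g. {EmailOpen} leaves P1 open — so {Conversion} is the unique smallest valid adjustment set.

{Conversion}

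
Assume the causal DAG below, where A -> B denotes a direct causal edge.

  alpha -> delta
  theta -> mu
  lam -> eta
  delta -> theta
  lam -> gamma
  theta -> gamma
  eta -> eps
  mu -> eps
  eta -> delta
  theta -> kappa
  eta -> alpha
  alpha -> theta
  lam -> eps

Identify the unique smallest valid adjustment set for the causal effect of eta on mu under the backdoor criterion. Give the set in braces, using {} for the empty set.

Variables eligible for adjustment (non-descendants of eta, excluding eta and mu): {lam}.
Backdoor paths from eta to mu:
  P1: eta <- lam -> gamma <- theta -> mu
  P2: eta <- lam -> eps <- mu
Each backdoor path contains an unconditioned collider, so every path is already blocked with the empty conditioning set:
  P1: blocked at collider gamma (neither it nor any descendant is in the conditioning set).
  P2: blocked at collider eps (neither it nor any descendant is in the conditioning set).
The empty set is therefore the unique smallest valid set.

{}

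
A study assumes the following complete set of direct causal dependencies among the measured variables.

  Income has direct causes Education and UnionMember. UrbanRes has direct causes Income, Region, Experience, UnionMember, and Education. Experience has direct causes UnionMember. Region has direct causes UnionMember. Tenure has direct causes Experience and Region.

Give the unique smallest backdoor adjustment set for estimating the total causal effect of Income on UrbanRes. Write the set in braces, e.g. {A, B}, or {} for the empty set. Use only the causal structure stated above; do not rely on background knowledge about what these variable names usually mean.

{Education, UnionMember}

Variables eligible for adjustment (non-descendants of Income, excluding Income and UrbanRes): {Education, Experience, Region, Tenure, UnionMember}.
Backdoor paths from Income to UrbanRes:
  P1: Income <- UnionMember -> Experience -> Tenure <- Region -> UrbanRes
  P2: Income <- UnionMember -> Experience -> UrbanRes
  P3: Income <- UnionMember -> Region -> Tenure <- Experience -> UrbanRes
  P4: Income <- UnionMember -> Region -> UrbanRes
  P5: Income <- UnionMember -> UrbanRes
  P6: Income <- Education -> UrbanRes
The empty set is not sufficient: P2 (Income <- UnionMember -> Experience -> UrbanRes) has no collider blocking it and no conditioned non-collider, so it is open.
Try {Education, UnionMember}:
  P1: blocked at fork node UnionMember ∈ conditioning set.
  P2: blocked at fork node UnionMember ∈ conditioning set.
  P3: blocked at fork node UnionMember ∈ conditioning set.
  P4: blocked at fork node UnionMember ∈ conditioning set.
  P5: blocked at fork node UnionMember ∈ conditioning set.
  P6: blocked at fork node Education ∈ conditioning set.
{Education, UnionMember} contains no descendant of Income and blocks every backdoor path.
Every element of {Education, UnionMember} is needed (dropping Education leaves P6 open; dropping UnionMember leaves P2 open), so no proper subset is valid.
Among all size-2 subsets of the eligible variables, only {Education, UnionMember} blocks every backdoor path, so it is the unique smallest valid adjustment set.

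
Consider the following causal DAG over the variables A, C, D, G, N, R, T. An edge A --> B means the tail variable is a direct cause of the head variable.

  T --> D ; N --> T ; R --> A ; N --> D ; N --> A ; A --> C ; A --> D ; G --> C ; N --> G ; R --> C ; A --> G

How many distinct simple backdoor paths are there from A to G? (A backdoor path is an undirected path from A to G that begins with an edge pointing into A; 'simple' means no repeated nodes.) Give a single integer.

2

A backdoor path from A to G is any simple undirected path whose first edge points into A (i.e. leaves A via a parent).
Parents of A: {N, R}.
Enumerating:
  P1: A <- N -> G
  P2: A <- R -> C <- G
That exhausts the simple backdoor paths. Count: 2.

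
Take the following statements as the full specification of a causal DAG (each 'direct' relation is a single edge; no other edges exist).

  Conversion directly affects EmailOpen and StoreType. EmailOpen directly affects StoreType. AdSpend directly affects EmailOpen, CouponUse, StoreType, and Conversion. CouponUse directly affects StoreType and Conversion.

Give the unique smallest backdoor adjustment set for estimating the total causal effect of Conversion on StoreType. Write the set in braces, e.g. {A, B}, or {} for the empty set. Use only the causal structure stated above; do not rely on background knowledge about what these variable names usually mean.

{AdSpend, CouponUse}

Variables eligible for adjustment (non-descendants of Conversion, excluding Conversion and StoreType): {AdSpend, CouponUse}.
Backdoor paths from Conversion to StoreType:
  P1: Conversion <- AdSpend -> CouponUse -> StoreType
  P2: Conversion <- AdSpend -> EmailOpen -> StoreType
  P3: Conversion <- AdSpend -> StoreType
  P4: Conversion <- CouponUse <- AdSpend -> EmailOpen -> StoreType
  P5: Conversion <- CouponUse <- AdSpend -> StoreType
  P6: Conversion <- CouponUse -> StoreType
The empty set is not sufficient: P1 (Conversion <- AdSpend -> CouponUse -> StoreType) has no collider blocking it and no conditioned non-collider, so it is open.
Try {AdSpend, CouponUse}:
  P1: blocked at fork node AdSpend ∈ conditioning set.
  P2: blocked at fork node AdSpend ∈ conditioning set.
  P3: blocked at fork node AdSpend ∈ conditioning set.
  P4: blocked at chain node CouponUse ∈ conditioning set.
  P5: blocked at chain node CouponUse ∈ conditioning set.
  P6: blocked at fork node CouponUse ∈ conditioning set.
{AdSpend, CouponUse} contains no descendant of Conversion and blocks every backdoor path.
Every element of {AdSpend, CouponUse} is needed (dropping AdSpend leaves P2 open; dropping CouponUse leaves P6 open), so no proper subset is valid.
Among all size-2 subsets of the eligible variables, only {AdSpend, CouponUse} blocks every backdoor path, so it is the unique smallest valid adjustment set.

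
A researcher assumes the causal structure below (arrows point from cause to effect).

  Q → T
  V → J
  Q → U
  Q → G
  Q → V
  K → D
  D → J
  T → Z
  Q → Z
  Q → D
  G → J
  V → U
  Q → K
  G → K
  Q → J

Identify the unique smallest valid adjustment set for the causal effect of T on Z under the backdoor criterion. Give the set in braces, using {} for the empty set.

{Q}

Variables eligible for adjustment (non-descendants of T, excluding T and Z): {D, G, J, K, Q, U, V}.
Backdoor paths from T to Z:
  P1: T <- Q -> Z
The empty set is not sufficient: P1 (T <- Q -> Z) has no collider blocking it and no conditioned non-collider, so it is open.
Try {Q}:
  P1: blocked at fork node Q ∈ conditioning set.
{Q} contains no descendant of T and blocks every backdoor path.
No other singleton works — e.g. {G} leaves P1 open — so {Q} is the unique smallest valid adjustment set.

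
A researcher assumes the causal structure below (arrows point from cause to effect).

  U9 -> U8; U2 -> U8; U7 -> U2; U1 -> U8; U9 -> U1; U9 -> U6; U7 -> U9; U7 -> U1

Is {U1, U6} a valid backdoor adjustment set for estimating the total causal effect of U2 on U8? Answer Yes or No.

No

Backdoor paths from U2 to U8 (paths whose first edge points into U2):
  P1: U2 <- U7 -> U9 -> U1 -> U8
  P2: U2 <- U7 -> U9 -> U8
  P3: U2 <- U7 -> U1 <- U9 -> U8
  P4: U2 <- U7 -> U1 -> U8
Condition 1 (no descendant of U2 in the set): holds — descendants of U2 are {U8}; none are in {U1, U6}.
Condition 2 (every backdoor path blocked by {U1, U6}):
  P1: blocked at chain node U1 ∈ conditioning set.
  P2: open — no interior node is in the conditioning set.
  P3: open — collider(s) U1 are conditioned on (or have a conditioned descendant) and no non-collider on the path is in the set.
  P4: blocked at chain node U1 ∈ conditioning set.
{U1, U6} does not satisfy the backdoor criterion.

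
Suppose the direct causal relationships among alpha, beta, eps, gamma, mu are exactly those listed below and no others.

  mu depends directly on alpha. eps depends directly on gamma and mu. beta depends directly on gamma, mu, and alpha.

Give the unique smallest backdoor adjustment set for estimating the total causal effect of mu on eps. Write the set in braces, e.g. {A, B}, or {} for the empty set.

{}

Variables eligible for adjustment (non-descendants of mu, excluding mu and eps): {alpha, gamma}.
Backdoor paths from mu to eps:
  P1: mu <- alpha -> beta <- gamma -> eps
Each backdoor path contains an unconditioned collider, so every path is already blocked with the empty conditioning set:
  P1: blocked at collider beta (neither it nor any descendant is in the conditioning set).
The empty set is therefore the unique smallest valid set.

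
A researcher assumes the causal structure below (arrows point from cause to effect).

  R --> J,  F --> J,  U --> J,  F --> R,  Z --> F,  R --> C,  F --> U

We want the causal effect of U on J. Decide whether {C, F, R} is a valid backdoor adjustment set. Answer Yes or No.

Backdoor paths from U to J (paths whose first edge points into U):
  P1: U <- F -> R -> J
  P2: U <- F -> J
Condition 1 (no descendant of U in the set): holds — descendants of U are {J}; none are in {C, F, R}.
Condition 2 (every backdoor path blocked by {C, F, R}):
  P1: blocked at fork node F ∈ conditioning set.
  P2: blocked at fork node F ∈ conditioning set.
{C, F, R} satisfies the backdoor criterion.

Yes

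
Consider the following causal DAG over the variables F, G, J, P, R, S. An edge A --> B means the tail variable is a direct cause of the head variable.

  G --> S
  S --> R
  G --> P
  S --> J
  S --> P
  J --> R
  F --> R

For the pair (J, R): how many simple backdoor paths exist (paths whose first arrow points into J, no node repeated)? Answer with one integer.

1

A backdoor path from J to R is any simple undirected path whose first edge points into J (i.e. leaves J via a parent).
Parents of J: {S}.
Enumerating:
  P1: J <- S -> R
That exhausts the simple backdoor paths. Count: 1.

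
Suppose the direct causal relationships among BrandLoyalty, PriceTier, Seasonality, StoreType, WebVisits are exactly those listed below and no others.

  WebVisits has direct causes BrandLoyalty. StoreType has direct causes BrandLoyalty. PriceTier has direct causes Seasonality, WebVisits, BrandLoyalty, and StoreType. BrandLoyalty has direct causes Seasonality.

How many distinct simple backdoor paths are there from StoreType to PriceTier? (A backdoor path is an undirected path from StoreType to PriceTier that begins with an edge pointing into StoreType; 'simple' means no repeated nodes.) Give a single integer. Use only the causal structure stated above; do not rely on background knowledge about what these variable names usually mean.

3

A backdoor path from StoreType to PriceTier is any simple undirected path whose first edge points into StoreType (i.e. leaves StoreType via a parent).
Parents of StoreType: {BrandLoyalty}.
Enumerating:
  P1: StoreType <- BrandLoyalty <- Seasonality -> PriceTier
  P2: StoreType <- BrandLoyalty -> WebVisits -> PriceTier
  P3: StoreType <- BrandLoyalty -> PriceTier
That exhausts the simple backdoor paths. Count: 3.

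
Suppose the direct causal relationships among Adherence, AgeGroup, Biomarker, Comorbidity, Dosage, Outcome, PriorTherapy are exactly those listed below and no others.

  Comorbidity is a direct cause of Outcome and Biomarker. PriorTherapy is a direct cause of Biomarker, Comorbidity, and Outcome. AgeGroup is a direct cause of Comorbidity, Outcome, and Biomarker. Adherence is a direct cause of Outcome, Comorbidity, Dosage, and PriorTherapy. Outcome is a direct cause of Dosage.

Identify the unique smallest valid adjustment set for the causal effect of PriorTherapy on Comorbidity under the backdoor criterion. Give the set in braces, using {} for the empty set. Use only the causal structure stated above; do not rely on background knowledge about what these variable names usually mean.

Variables eligible for adjustment (non-descendants of PriorTherapy, excluding PriorTherapy and Comorbidity): {Adherence, AgeGroup}.
Backdoor paths from PriorTherapy to Comorbidity:
  P1: PriorTherapy <- Adherence -> Comorbidity
  P2: PriorTherapy <- Adherence -> Outcome <- AgeGroup -> Comorbidity
  P3: PriorTherapy <- Adherence -> Outcome <- AgeGroup -> Biomarker <- Comorbidity
  P4: PriorTherapy <- Adherence -> Outcome <- Comorbidity
  P5: PriorTherapy <- Adherence -> Dosage <- Outcome <- AgeGroup -> Comorbidity
  P6: PriorTherapy <- Adherence -> Dosage <- Outcome <- AgeGroup -> Biomarker <- Comorbidity
  P7: PriorTherapy <- Adherence -> Dosage <- Outcome <- Comorbidity
The empty set is not sufficient: P1 (PriorTherapy <- Adherence -> Comorbidity) has no collider blocking it and no conditioned non-collider, so it is open.
Try {Adherence}:
  P1: blocked at fork node Adherence ∈ conditioning set.
  P2: blocked at fork node Adherence ∈ conditioning set.
  P3: blocked at fork node Adherence ∈ conditioning set.
  P4: blocked at fork node Adherence ∈ conditioning set.
  P5: blocked at fork node Adherence ∈ conditioning set.
  P6: blocked at fork node Adherence ∈ conditioning set.
  P7: blocked at fork node Adherence ∈ conditioning set.
{Adherence} contains no descendant of PriorTherapy and blocks every backdoor path.
No other singleton works — e.g. {AgeGroup} leaves P1 open — so {Adherence} is the unique smallest valid adjustment set.

{Adherence}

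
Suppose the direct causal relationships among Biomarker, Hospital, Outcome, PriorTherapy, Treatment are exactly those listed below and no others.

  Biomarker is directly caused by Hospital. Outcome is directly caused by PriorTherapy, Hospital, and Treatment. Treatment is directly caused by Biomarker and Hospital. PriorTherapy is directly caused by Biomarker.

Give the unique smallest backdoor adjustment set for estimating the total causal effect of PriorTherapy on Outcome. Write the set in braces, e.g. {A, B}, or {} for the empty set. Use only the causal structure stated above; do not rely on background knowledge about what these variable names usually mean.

{Biomarker}

Variables eligible for adjustment (non-descendants of PriorTherapy, excluding PriorTherapy and Outcome): {Biomarker, Hospital, Treatment}.
Backdoor paths from PriorTherapy to Outcome:
  P1: PriorTherapy <- Biomarker <- Hospital -> Treatment -> Outcome
  P2: PriorTherapy <- Biomarker <- Hospital -> Outcome
  P3: PriorTherapy <- Biomarker -> Treatment <- Hospital -> Outcome
  P4: PriorTherapy <- Biomarker -> Treatment -> Outcome
The empty set is not sufficient: P1 (PriorTherapy <- Biomarker <- Hospital -> Treatment -> Outcome) has no collider blocking it and no conditioned non-collider, so it is open.
Try {Biomarker}:
  P1: blocked at chain node Biomarker ∈ conditioning set.
  P2: blocked at chain node Biomarker ∈ conditioning set.
  P3: blocked at fork node Biomarker ∈ conditioning set.
  P4: blocked at fork node Biomarker ∈ conditioning set.
{Biomarker} contains no descendant of PriorTherapy and blocks every backdoor path.
No other singleton works — e.g. {Hospital} leaves P4 open — so {Biomarker} is the unique smallest valid adjustment set.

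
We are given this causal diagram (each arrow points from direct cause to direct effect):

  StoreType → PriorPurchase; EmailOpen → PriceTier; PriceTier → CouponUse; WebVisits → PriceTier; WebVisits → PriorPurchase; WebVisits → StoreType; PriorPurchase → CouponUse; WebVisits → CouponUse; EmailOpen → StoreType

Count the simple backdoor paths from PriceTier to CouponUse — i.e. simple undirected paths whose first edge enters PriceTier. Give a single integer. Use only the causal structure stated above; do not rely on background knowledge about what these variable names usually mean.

7

A backdoor path from PriceTier to CouponUse is any simple undirected path whose first edge points into PriceTier (i.e. leaves PriceTier via a parent).
Parents of PriceTier: {EmailOpen, WebVisits}.
Enumerating:
  P1: PriceTier <- EmailOpen -> StoreType <- WebVisits -> PriorPurchase -> CouponUse
  P2: PriceTier <- EmailOpen -> StoreType <- WebVisits -> CouponUse
  P3: PriceTier <- EmailOpen -> StoreType -> PriorPurchase <- WebVisits -> CouponUse
  P4: PriceTier <- EmailOpen -> StoreType -> PriorPurchase -> CouponUse
  P5: PriceTier <- WebVisits -> StoreType -> PriorPurchase -> CouponUse
  P6: PriceTier <- WebVisits -> PriorPurchase -> CouponUse
  P7: PriceTier <- WebVisits -> CouponUse
That exhausts the simple backdoor paths. Count: 7.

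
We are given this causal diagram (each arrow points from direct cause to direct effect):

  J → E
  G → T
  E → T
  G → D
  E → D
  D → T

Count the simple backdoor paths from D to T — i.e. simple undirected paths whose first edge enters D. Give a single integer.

2

A backdoor path from D to T is any simple undirected path whose first edge points into D (i.e. leaves D via a parent).
Parents of D: {E, G}.
Enumerating:
  P1: D <- G -> T
  P2: D <- E -> T
That exhausts the simple backdoor paths. Count: 2.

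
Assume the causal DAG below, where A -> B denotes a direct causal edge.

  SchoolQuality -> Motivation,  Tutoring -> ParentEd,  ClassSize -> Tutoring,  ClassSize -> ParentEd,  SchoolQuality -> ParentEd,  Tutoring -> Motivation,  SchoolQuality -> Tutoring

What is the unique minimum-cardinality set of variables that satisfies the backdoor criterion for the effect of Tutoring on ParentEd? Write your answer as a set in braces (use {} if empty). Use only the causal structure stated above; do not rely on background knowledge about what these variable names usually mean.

{ClassSize, SchoolQuality}

Variables eligible for adjustment (non-descendants of Tutoring, excluding Tutoring and ParentEd): {ClassSize, SchoolQuality}.
Backdoor paths from Tutoring to ParentEd:
  P1: Tutoring <- SchoolQuality -> ParentEd
  P2: Tutoring <- ClassSize -> ParentEd
The empty set is not sufficient: P1 (Tutoring <- SchoolQuality -> ParentEd) has no collider blocking it and no conditioned non-collider, so it is open.
Try {ClassSize, SchoolQuality}:
  P1: blocked at fork node SchoolQuality ∈ conditioning set.
  P2: blocked at fork node ClassSize ∈ conditioning set.
{ClassSize, SchoolQuality} contains no descendant of Tutoring and blocks every backdoor path.
Every element of {ClassSize, SchoolQuality} is needed (dropping ClassSize leaves P2 open; dropping SchoolQuality leaves P1 open), so no proper subset is valid.
Among all size-2 subsets of the eligible variables, only {ClassSize, SchoolQuality} blocks every backdoor path, so it is the unique smallest valid adjustment set.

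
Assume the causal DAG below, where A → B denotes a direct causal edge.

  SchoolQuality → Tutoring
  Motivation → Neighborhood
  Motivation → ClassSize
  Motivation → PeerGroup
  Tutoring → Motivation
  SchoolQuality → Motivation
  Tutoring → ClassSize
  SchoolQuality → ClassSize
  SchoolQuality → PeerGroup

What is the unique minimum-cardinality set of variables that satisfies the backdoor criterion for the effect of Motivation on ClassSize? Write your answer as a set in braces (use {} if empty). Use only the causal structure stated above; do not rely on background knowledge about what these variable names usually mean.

Variables eligible for adjustment (non-descendants of Motivation, excluding Motivation and ClassSize): {SchoolQuality, Tutoring}.
Backdoor paths from Motivation to ClassSize:
  P1: Motivation <- SchoolQuality -> Tutoring -> ClassSize
  P2: Motivation <- SchoolQuality -> ClassSize
  P3: Motivation <- Tutoring <- SchoolQuality -> ClassSize
  P4: Motivation <- Tutoring -> ClassSize
The empty set is not sufficient: P1 (Motivation <- SchoolQuality -> Tutoring -> ClassSize) has no collider blocking it and no conditioned non-collider, so it is open.
Try {SchoolQuality, Tutoring}:
  P1: blocked at fork node SchoolQuality ∈ conditioning set.
  P2: blocked at fork node SchoolQuality ∈ conditioning set.
  P3: blocked at chain node Tutoring ∈ conditioning set.
  P4: blocked at fork node Tutoring ∈ conditioning set.
{SchoolQuality, Tutoring} contains no descendant of Motivation and blocks every backdoor path.
Every element of {SchoolQuality, Tutoring} is needed (dropping SchoolQuality leaves P2 open; dropping Tutoring leaves P4 open), so no proper subset is valid.
Among all size-2 subsets of the eligible variables, only {SchoolQuality, Tutoring} blocks every backdoor path, so it is the unique smallest valid adjustment set.

{SchoolQuality, Tutoring}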